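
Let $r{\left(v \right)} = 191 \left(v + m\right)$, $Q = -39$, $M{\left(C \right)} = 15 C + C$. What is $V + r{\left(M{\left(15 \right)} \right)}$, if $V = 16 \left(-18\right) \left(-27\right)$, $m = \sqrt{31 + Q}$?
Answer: $53616 + 382 i \sqrt{2} \approx 53616.0 + 540.23 i$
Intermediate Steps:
$M{\left(C \right)} = 16 C$
$m = 2 i \sqrt{2}$ ($m = \sqrt{31 - 39} = \sqrt{-8} = 2 i \sqrt{2} \approx 2.8284 i$)
$r{\left(v \right)} = 191 v + 382 i \sqrt{2}$ ($r{\left(v \right)} = 191 \left(v + 2 i \sqrt{2}\right) = 191 v + 382 i \sqrt{2}$)
$V = 7776$ ($V = \left(-288\right) \left(-27\right) = 7776$)
$V + r{\left(M{\left(15 \right)} \right)} = 7776 + \left(191 \cdot 16 \cdot 15 + 382 i \sqrt{2}\right) = 7776 + \left(191 \cdot 240 + 382 i \sqrt{2}\right) = 7776 + \left(45840 + 382 i \sqrt{2}\right) = 53616 + 382 i \sqrt{2}$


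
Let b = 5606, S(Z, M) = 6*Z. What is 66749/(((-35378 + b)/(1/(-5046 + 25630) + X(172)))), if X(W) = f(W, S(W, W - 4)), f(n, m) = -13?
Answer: 5953810553/204275616 ≈ 29.146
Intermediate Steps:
X(W) = -13
66749/(((-35378 + b)/(1/(-5046 + 25630) + X(172)))) = 66749/(((-35378 + 5606)/(1/(-5046 + 25630) - 13))) = 66749/((-29772/(1/20584 - 13))) = 66749/((-29772/(-267591/20584))) = 66749/((-29772*(-20584/267591))) = 66749/(204275616/89197) = 66749*(89197/204275616) = 5953810553/204275616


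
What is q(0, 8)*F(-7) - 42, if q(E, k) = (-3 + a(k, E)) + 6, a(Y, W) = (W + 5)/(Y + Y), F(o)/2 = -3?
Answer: -495/8 ≈ -61.875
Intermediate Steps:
F(o) = -6 (F(o) = 2*(-3) = -6)
a(Y, W) = (5 + W)/(2*Y) (a(Y, W) = (5 + W)/((2*Y)) = (5 + W)*(1/(2*Y)) = (5 + W)/(2*Y))
q(E, k) = 3 + (5 + E)/(2*k) (q(E, k) = (-3 + (5 + E)/(2*k)) + 6 = 3 + (5 + E)/(2*k))
q(0, 8)*F(-7) - 42 = ((½)*(5 + 0 + 6*8)/8)*(-6) - 42 = ((½)*(⅛)*(5 + 0 + 48))*(-6) - 42 = ((½)*(⅛)*53)*(-6) - 42 = (53/16)*(-6) - 42 = -159/8 - 42 = -495/8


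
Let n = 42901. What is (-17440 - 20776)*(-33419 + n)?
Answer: -362364112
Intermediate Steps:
(-17440 - 20776)*(-33419 + n) = (-17440 - 20776)*(-33419 + 42901) = -38216*9482 = -362364112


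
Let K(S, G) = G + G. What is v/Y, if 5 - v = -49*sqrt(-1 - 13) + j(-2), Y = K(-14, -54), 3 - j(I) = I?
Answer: -49*I*sqrt(14)/108 ≈ -1.6976*I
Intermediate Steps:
K(S, G) = 2*G
j(I) = 3 - I
Y = -108 (Y = 2*(-54) = -108)
v = 49*I*sqrt(14) (v = 5 - (-49*sqrt(-1 - 13) + (3 - 1*(-2))) = 5 - (-49*I*sqrt(14) + (3 + 2)) = 5 - (-49*I*sqrt(14) + 5) = 5 - (5 - 49*I*sqrt(14)) = 5 + (-5 + 49*I*sqrt(14)) = 49*I*sqrt(14) ≈ 183.34*I)
v/Y = (49*I*sqrt(14))/(-108) = (49*I*sqrt(14))*(-1/108) = -49*I*sqrt(14)/108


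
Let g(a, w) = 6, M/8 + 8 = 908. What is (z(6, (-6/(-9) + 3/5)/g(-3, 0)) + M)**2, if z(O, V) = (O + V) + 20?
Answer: 422966828881/8100 ≈ 5.2218e+7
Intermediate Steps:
M = 7200 (M = -64 + 8*908 = -64 + 7264 = 7200)
z(O, V) = 20 + O + V
(z(6, (-6/(-9) + 3/5)/g(-3, 0)) + M)**2 = ((20 + 6 + (-6/(-9) + 3/5)/6) + 7200)**2 = ((20 + 6 + (-6*(-1/9) + 3*(1/5))*(1/6)) + 7200)**2 = ((20 + 6 + (2/3 + 3/5)*(1/6)) + 7200)**2 = ((20 + 6 + (19/15)*(1/6)) + 7200)**2 = ((20 + 6 + 19/90) + 7200)**2 = (2359/90 + 7200)**2 = (650359/90)**2 = 422966828881/8100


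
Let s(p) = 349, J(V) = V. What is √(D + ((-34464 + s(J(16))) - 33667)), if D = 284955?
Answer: √217173 ≈ 466.02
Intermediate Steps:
√(D + ((-34464 + s(J(16))) - 33667)) = √(284955 + ((-34464 + 349) - 33667)) = √(284955 + (-34115 - 33667)) = √(284955 - 67782) = √217173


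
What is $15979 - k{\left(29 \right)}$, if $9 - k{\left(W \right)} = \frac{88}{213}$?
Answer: $\frac{3401698}{213} \approx 15970.0$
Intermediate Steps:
$k{\left(W \right)} = \frac{1829}{213}$ ($k{\left(W \right)} = 9 - \frac{88}{213} = \frac{1829}{213}$)
$15979 - k{\left(29 \right)} = 15979 - \frac{1829}{213} = \frac{3401698}{213}$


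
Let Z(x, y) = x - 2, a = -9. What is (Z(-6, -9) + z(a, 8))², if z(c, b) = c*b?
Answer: 6400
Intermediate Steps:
Z(x, y) = -2 + x
z(c, b) = b*c
(Z(-6, -9) + z(a, 8))² = ((-2 - 6) + 8*(-9))² = (-8 - 72)² = (-80)² = 6400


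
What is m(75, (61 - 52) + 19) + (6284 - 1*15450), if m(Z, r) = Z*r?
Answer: -7066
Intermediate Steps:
m(75, (61 - 52) + 19) + (6284 - 1*15450) = 75*((61 - 52) + 19) + (6284 - 1*15450) = 75*(9 + 19) + (6284 - 15450) = 75*28 - 9166 = 2100 - 9166 = -7066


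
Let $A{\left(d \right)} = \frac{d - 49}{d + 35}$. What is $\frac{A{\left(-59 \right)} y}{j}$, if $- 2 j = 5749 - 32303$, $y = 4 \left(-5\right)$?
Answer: $- \frac{90}{13277} \approx -0.0067786$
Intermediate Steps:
$y = -20$
$A{\left(d \right)} = \frac{-49 + d}{35 + d}$
$j = 13277$ ($j = - \frac{5749 - 32303}{2} = \left(- \frac{1}{2}\right) \left(-26554\right) = 13277$)
$\frac{A{\left(-59 \right)} y}{j} = \frac{\frac{-49 - 59}{35 - 59} \left(-20\right)}{13277} = \frac{1}{-24} \left(-108\right) \left(-20\right) \frac{1}{13277} = \left(- \frac{1}{24}\right) \left(-108\right) \left(-20\right) \frac{1}{13277} = \frac{9}{2} \left(-20\right) \frac{1}{13277} = \left(-90\right) \frac{1}{13277} = - \frac{90}{13277}$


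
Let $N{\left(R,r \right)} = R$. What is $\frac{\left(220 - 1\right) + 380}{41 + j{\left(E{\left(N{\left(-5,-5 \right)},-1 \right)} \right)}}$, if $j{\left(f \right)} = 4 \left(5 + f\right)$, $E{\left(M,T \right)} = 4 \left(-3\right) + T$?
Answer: $\frac{599}{9} \approx 66.556$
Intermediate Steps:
$E{\left(M,T \right)} = -12 + T$
$j{\left(f \right)} = 20 + 4 f$
$\frac{\left(220 - 1\right) + 380}{41 + j{\left(E{\left(N{\left(-5,-5 \right)},-1 \right)} \right)}} = \frac{\left(220 - 1\right) + 380}{41 + \left(20 + 4 \left(-12 - 1\right)\right)} = \frac{219 + 380}{41 + \left(20 + 4 \left(-13\right)\right)} = \frac{599}{41 + \left(20 - 52\right)} = \frac{599}{41 - 32} = \frac{599}{9}$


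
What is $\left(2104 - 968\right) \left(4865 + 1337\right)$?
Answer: $7045472$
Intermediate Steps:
$\left(2104 - 968\right) \left(4865 + 1337\right) = 1136 \cdot 6202 = 7045472$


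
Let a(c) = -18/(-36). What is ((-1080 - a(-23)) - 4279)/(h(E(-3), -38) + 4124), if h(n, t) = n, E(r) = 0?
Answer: -10719/8248 ≈ -1.2996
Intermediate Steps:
a(c) = 1/2 (a(c) = -18*(-1/36) = 1/2)
((-1080 - a(-23)) - 4279)/(h(E(-3), -38) + 4124) = ((-1080 - 1*1/2) - 4279)/(0 + 4124) = ((-1080 - 1/2) - 4279)/4124 = (-2161/2 - 4279)*(1/4124) = -10719/2*1/4124 = -10719/8248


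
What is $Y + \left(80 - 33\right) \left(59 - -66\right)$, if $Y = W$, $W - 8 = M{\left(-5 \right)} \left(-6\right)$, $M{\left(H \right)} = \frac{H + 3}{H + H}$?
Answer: $\frac{29409}{5} \approx 5881.8$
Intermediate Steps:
$M{\left(H \right)} = \frac{3 + H}{2 H}$
$W = \frac{34}{5}$ ($W = 8 + \frac{3 - 5}{2 \left(-5\right)} \left(-6\right) = 8 + \frac{1}{2} \left(- \frac{1}{5}\right) \left(-2\right) \left(-6\right) = 8 + \frac{1}{5} \left(-6\right) = 8 - \frac{6}{5} = \frac{34}{5} \approx 6.8$)
$Y = \frac{34}{5} \approx 6.8$
$Y + \left(80 - 33\right) \left(59 - -66\right) = \frac{34}{5} + \left(80 - 33\right) \left(59 - -66\right) = \frac{34}{5} + \left(80 - 33\right) \left(59 + 66\right) = \frac{34}{5} + 47 \cdot 125 = \frac{34}{5} + 5875 = \frac{29409}{5}$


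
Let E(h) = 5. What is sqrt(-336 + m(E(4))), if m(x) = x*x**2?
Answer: I*sqrt(211) ≈ 14.526*I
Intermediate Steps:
m(x) = x**3
sqrt(-336 + m(E(4))) = sqrt(-336 + 5**3) = sqrt(-336 + 125) = sqrt(-211) = I*sqrt(211)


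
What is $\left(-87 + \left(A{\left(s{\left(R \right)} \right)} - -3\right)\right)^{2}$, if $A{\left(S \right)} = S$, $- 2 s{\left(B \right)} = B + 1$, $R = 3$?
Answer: $7396$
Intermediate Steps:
$s{\left(B \right)} = - \frac{1}{2} - \frac{B}{2}$ ($s{\left(B \right)} = - \frac{B + 1}{2} = - \frac{1 + B}{2} = - \frac{1}{2} - \frac{B}{2}$)
$\left(-87 + \left(A{\left(s{\left(R \right)} \right)} - -3\right)\right)^{2} = \left(-87 - -1\right)^{2} = \left(-87 + \left(\left(- \frac{1}{2} - \frac{3}{2}\right) + 3\right)\right)^{2} = \left(-87 + \left(-2 + 3\right)\right)^{2} = \left(-87 + 1\right)^{2} = \left(-86\right)^{2} = 7396$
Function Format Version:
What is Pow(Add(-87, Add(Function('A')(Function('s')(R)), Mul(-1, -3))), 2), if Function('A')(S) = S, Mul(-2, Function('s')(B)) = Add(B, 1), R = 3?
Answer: 7396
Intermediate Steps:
Function('s')(B) = Add(Rational(-1, 2), Mul(Rational(-1, 2), B)) (Function('s')(B) = Mul(Rational(-1, 2), Add(B, 1)) = Mul(Rational(-1, 2), Add(1, B)) = Add(Rational(-1, 2), Mul(Rational(-1, 2), B)))
Pow(Add(-87, Add(Function('A')(Function('s')(R)), Mul(-1, -3))), 2) = Pow(Add(-87, Add(Add(Rational(-1, 2), Mul(Rational(-1, 2), 3)), Mul(-1, -3))), 2) = Pow(Add(-87, Add(Add(Rational(-1, 2), Rational(-3, 2)), 3)), 2) = Pow(Add(-87, Add(-2, 3)), 2) = Pow(Add(-87, 1), 2) = Pow(-86, 2) = 7396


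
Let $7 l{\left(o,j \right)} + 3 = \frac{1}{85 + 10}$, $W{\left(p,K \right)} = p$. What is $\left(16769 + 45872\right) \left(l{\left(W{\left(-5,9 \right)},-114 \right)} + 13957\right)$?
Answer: $\frac{581378700561}{665} \approx 8.7425 \cdot 10^{8}$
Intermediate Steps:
$l{\left(o,j \right)} = - \frac{284}{665}$ ($l{\left(o,j \right)} = - \frac{3}{7} + \frac{1}{7 \left(85 + 10\right)} = - \frac{3}{7} + \frac{1}{7 \cdot 95} = - \frac{3}{7} + \frac{1}{7} \cdot \frac{1}{95} = - \frac{3}{7} + \frac{1}{665} = - \frac{284}{665}$)
$\left(16769 + 45872\right) \left(l{\left(W{\left(-5,9 \right)},-114 \right)} + 13957\right) = \left(16769 + 45872\right) \left(- \frac{284}{665} + 13957\right) = 62641 \cdot \frac{9281121}{665} = \frac{581378700561}{665}$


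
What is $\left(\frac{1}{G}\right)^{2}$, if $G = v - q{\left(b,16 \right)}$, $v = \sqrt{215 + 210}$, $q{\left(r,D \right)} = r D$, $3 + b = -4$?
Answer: $\frac{12969}{146870161} - \frac{1120 \sqrt{17}}{146870161} \approx 5.6861 \cdot 10^{-5}$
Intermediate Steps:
$b = -7$ ($b = -3 - 4 = -7$)
$q{\left(r,D \right)} = D r$
$v = 5 \sqrt{17}$ ($v = \sqrt{425} = 5 \sqrt{17} \approx 20.616$)
$G = 112 + 5 \sqrt{17}$ ($G = 5 \sqrt{17} - 16 \left(-7\right) = 5 \sqrt{17} - -112 = 5 \sqrt{17} + 112 = 112 + 5 \sqrt{17} \approx 132.62$)
$\left(\frac{1}{G}\right)^{2} = \left(\frac{1}{112 + 5 \sqrt{17}}\right)^{2} = \frac{1}{\left(112 + 5 \sqrt{17}\right)^{2}}$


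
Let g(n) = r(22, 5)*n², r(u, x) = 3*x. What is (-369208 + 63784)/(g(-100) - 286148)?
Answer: 756/337 ≈ 2.2433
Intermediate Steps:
g(n) = 15*n² (g(n) = (3*5)*n² = 15*n²)
(-369208 + 63784)/(g(-100) - 286148) = (-369208 + 63784)/(15*(-100)² - 286148) = -305424/(15*10000 - 286148) = -305424/(150000 - 286148) = -305424/(-136148) = -305424*(-1/136148) = 756/337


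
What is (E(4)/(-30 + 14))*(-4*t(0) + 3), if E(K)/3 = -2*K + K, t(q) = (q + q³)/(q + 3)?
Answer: 9/4 ≈ 2.2500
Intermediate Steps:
t(q) = (q + q³)/(3 + q)
E(K) = -3*K (E(K) = 3*(-2*K + K) = 3*(-K) = -3*K)
(E(4)/(-30 + 14))*(-4*t(0) + 3) = ((-3*4)/(-30 + 14))*(-4*(0 + 0³)/(3 + 0) + 3) = (-12/(-16))*(-4*(0 + 0)/3 + 3) = (-12*(-1/16))*(-4*0/3 + 3) = 3*(-4*0 + 3)/4 = 3*(0 + 3)/4 = (¾)*3 = 9/4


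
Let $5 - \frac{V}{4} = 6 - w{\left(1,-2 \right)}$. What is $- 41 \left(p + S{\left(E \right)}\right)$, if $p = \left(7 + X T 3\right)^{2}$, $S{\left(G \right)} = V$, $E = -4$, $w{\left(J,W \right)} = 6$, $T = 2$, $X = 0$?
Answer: $-2829$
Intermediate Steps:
$V = 20$ ($V = 20 - 4 \left(6 - 6\right) = 20 - 0 = 20 + 0 = 20$)
$S{\left(G \right)} = 20$
$p = 49$ ($p = \left(7 + 0 \cdot 2 \cdot 3\right)^{2} = \left(7 + 0 \cdot 3\right)^{2} = \left(7 + 0\right)^{2} = 7^{2} = 49$)
$- 41 \left(p + S{\left(E \right)}\right) = - 41 \left(49 + 20\right) = \left(-41\right) 69 = -2829$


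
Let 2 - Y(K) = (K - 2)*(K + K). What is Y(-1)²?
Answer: 16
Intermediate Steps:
Y(K) = 2 - 2*K*(-2 + K) (Y(K) = 2 - (K - 2)*(K + K) = 2 - (-2 + K)*2*K = 2 - 2*K*(-2 + K))
Y(-1)² = (2 - 2*(-1)² + 4*(-1))² = (2 - 2*1 - 4)² = (2 - 2 - 4)² = (-4)² = 16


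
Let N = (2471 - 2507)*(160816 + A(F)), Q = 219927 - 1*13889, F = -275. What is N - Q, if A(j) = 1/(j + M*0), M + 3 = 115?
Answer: -1648738814/275 ≈ -5.9954e+6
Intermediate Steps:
M = 112 (M = -3 + 115 = 112)
A(j) = 1/j (A(j) = 1/(j + 112*0) = 1/(j + 0) = 1/j)
Q = 206038 (Q = 219927 - 13889 = 206038)
N = -1592078364/275 (N = (2471 - 2507)*(160816 + 1/(-275)) = -36*(160816 - 1/275) = -36*44224399/275 = -1592078364/275 ≈ -5.7894e+6)
N - Q = -1592078364/275 - 1*206038 = -1592078364/275 - 206038 = -1648738814/275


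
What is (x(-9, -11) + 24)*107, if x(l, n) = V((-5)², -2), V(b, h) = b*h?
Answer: -2782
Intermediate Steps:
x(l, n) = -50 (x(l, n) = (-5)²*(-2) = 25*(-2) = -50)
(x(-9, -11) + 24)*107 = (-50 + 24)*107 = -26*107 = -2782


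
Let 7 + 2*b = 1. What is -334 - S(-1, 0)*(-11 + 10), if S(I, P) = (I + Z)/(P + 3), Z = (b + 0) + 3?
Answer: -1003/3 ≈ -334.33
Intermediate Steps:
b = -3 (b = -7/2 + (½)*1 = -7/2 + ½ = -3)
Z = 0 (Z = (-3 + 0) + 3 = -3 + 3 = 0)
S(I, P) = I/(3 + P) (S(I, P) = (I + 0)/(P + 3) = I/(3 + P))
-334 - S(-1, 0)*(-11 + 10) = -334 - (-1/(3 + 0))*(-11 + 10) = -334 - (-1/3)*(-1) = -334 - (-1*⅓)*(-1) = -334 - (-1)*(-1)/3 = -334 - 1*⅓ = -334 - ⅓ = -1003/3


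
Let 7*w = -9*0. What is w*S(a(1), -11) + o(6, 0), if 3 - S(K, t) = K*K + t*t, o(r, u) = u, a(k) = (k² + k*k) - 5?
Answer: 0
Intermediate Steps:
a(k) = -5 + 2*k² (a(k) = (k² + k²) - 5 = 2*k² - 5 = -5 + 2*k²)
S(K, t) = 3 - K² - t² (S(K, t) = 3 - (K*K + t*t) = 3 - (K² + t²) = 3 + (-K² - t²) = 3 - K² - t²)
w = 0 (w = (-9*0)/7 = (⅐)*0 = 0)
w*S(a(1), -11) + o(6, 0) = 0*(3 - (-5 + 2*1²)² - 1*(-11)²) + 0 = 0*(3 - (-5 + 2*1)² - 1*121) + 0 = 0*(3 - (-5 + 2)² - 121) + 0 = 0*(3 - 1*(-3)² - 121) + 0 = 0*(3 - 1*9 - 121) + 0 = 0*(3 - 9 - 121) + 0 = 0*(-127) + 0 = 0 + 0 = 0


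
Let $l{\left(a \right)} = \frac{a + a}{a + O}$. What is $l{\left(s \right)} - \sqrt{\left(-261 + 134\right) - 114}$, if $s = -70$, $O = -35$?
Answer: $\frac{4}{3} - i \sqrt{241} \approx 1.3333 - 15.524 i$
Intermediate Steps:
$l{\left(a \right)} = \frac{2 a}{-35 + a}$ ($l{\left(a \right)} = \frac{a + a}{a - 35} = \frac{2 a}{-35 + a}$)
$l{\left(s \right)} - \sqrt{\left(-261 + 134\right) - 114} = 2 \left(-70\right) \frac{1}{-35 - 70} - \sqrt{\left(-261 + 134\right) - 114} = 2 \left(-70\right) \frac{1}{-105} - \sqrt{-127 - 114} = 2 \left(-70\right) \left(- \frac{1}{105}\right) - \sqrt{-241} = \frac{4}{3} - i \sqrt{241}$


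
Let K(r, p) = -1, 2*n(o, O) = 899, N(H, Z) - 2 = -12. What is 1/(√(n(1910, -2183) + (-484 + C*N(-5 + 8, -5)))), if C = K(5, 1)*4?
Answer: √22/11 ≈ 0.42640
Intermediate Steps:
N(H, Z) = -10 (N(H, Z) = 2 - 12 = -10)
n(o, O) = 899/2 (n(o, O) = (½)*899 = 899/2)
C = -4 (C = -1*4 = -4)
1/(√(n(1910, -2183) + (-484 + C*N(-5 + 8, -5)))) = 1/(√(899/2 + (-484 - 4*(-10)))) = 1/(√(899/2 + (-484 + 40))) = 1/(√(899/2 - 444)) = 1/(√(11/2)) = 1/(√22/2) = √22/11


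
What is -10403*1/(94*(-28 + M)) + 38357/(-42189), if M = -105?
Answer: -5806721/75349554 ≈ -0.077064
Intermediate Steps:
-10403*1/(94*(-28 + M)) + 38357/(-42189) = -10403*1/(94*(-28 - 105)) + 38357/(-42189) = -10403/(94*(-133)) + 38357*(-1/42189) = -10403/(-12502) - 38357/42189 = -10403*(-1/12502) - 38357/42189 = 10403/12502 - 38357/42189 = -5806721/75349554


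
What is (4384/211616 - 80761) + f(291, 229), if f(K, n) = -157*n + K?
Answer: -769905162/6613 ≈ -1.1642e+5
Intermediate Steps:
f(K, n) = K - 157*n
(4384/211616 - 80761) + f(291, 229) = (4384/211616 - 80761) + (291 - 157*229) = (4384*(1/211616) - 80761) + (291 - 35953) = (137/6613 - 80761) - 35662 = -534072356/6613 - 35662 = -769905162/6613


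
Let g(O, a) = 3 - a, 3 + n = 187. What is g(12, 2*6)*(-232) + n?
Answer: 2272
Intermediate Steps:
n = 184 (n = -3 + 187 = 184)
g(12, 2*6)*(-232) + n = (3 - 2*6)*(-232) + 184 = (3 - 1*12)*(-232) + 184 = (3 - 12)*(-232) + 184 = -9*(-232) + 184 = 2088 + 184 = 2272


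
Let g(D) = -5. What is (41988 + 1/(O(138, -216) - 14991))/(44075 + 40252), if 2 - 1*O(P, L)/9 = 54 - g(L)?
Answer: 650981951/1307405808 ≈ 0.49792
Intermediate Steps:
O(P, L) = -513 (O(P, L) = 18 - 9*(54 - 1*(-5)) = 18 - 9*(54 + 5) = 18 - 9*59 = 18 - 531 = -513)
(41988 + 1/(O(138, -216) - 14991))/(44075 + 40252) = (41988 + 1/(-513 - 14991))/(44075 + 40252) = (41988 + 1/(-15504))/84327 = (41988 - 1/15504)*(1/84327) = (650981951/15504)*(1/84327) = 650981951/1307405808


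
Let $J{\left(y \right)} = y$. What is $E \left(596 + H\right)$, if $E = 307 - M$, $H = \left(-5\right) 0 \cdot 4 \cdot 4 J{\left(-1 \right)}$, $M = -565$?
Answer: $519712$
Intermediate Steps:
$H = 0$ ($H = \left(-5\right) 0 \cdot 4 \cdot 4 \left(-1\right) = 0 \cdot 4 \cdot 4 \left(-1\right) = 0 \cdot 4 \left(-1\right) = 0 \left(-1\right) = 0$)
$E = 872$ ($E = 307 - -565 = 307 + 565 = 872$)
$E \left(596 + H\right) = 872 \left(596 + 0\right) = 872 \cdot 596 = 519712$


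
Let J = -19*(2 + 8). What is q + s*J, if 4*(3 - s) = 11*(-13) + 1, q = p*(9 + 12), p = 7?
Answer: -7168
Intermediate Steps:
J = -190 (J = -19*10 = -190)
q = 147 (q = 7*(9 + 12) = 7*21 = 147)
s = 77/2 (s = 3 - (11*(-13) + 1)/4 = 3 - (-143 + 1)/4 = 3 - ¼*(-142) = 3 + 71/2 = 77/2 ≈ 38.500)
q + s*J = 147 + (77/2)*(-190) = 147 - 7315 = -7168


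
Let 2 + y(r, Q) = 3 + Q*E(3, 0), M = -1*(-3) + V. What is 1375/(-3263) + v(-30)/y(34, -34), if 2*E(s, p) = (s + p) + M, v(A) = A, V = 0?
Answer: -40985/329563 ≈ -0.12436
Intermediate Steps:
M = 3 (M = -1*(-3) + 0 = 3 + 0 = 3)
E(s, p) = 3/2 + p/2 + s/2 (E(s, p) = ((s + p) + 3)/2 = ((p + s) + 3)/2 = (3 + p + s)/2 = 3/2 + p/2 + s/2)
y(r, Q) = 1 + 3*Q (y(r, Q) = -2 + (3 + Q*(3/2 + (½)*0 + (½)*3)) = -2 + (3 + Q*(3/2 + 0 + 3/2)) = -2 + (3 + Q*3) = -2 + (3 + 3*Q) = 1 + 3*Q)
1375/(-3263) + v(-30)/y(34, -34) = 1375/(-3263) - 30/(1 + 3*(-34)) = 1375*(-1/3263) - 30/(1 - 102) = -1375/3263 - 30/(-101) = -1375/3263 - 30*(-1/101) = -1375/3263 + 30/101 = -40985/329563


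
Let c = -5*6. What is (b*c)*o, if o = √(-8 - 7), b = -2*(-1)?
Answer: -60*I*√15 ≈ -232.38*I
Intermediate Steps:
c = -30
b = 2
o = I*√15 (o = √(-15) = I*√15 ≈ 3.873*I)
(b*c)*o = (2*(-30))*(I*√15) = -60*I*√15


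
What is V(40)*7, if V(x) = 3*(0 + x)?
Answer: 840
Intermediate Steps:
V(x) = 3*x
V(40)*7 = (3*40)*7 = 120*7 = 840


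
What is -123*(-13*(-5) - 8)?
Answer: -7011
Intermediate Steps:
-123*(-13*(-5) - 8) = -123*(65 - 8) = -123*57 = -7011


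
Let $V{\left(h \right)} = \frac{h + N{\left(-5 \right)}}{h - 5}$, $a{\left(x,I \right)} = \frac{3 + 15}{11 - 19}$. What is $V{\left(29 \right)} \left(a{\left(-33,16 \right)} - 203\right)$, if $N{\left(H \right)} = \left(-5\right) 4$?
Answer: $- \frac{2463}{32} \approx -76.969$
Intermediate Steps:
$a{\left(x,I \right)} = - \frac{9}{4}$ ($a{\left(x,I \right)} = \frac{18}{-8} = 18 \left(- \frac{1}{8}\right) = - \frac{9}{4}$)
$N{\left(H \right)} = -20$
$V{\left(h \right)} = \frac{-20 + h}{-5 + h}$ ($V{\left(h \right)} = \frac{h - 20}{h - 5} = \frac{-20 + h}{-5 + h}$)
$V{\left(29 \right)} \left(a{\left(-33,16 \right)} - 203\right) = \frac{-20 + 29}{-5 + 29} \left(- \frac{9}{4} - 203\right) = \frac{1}{24} \cdot 9 \left(- \frac{821}{4}\right) = \frac{3}{8} \left(- \frac{821}{4}\right) = - \frac{2463}{32}$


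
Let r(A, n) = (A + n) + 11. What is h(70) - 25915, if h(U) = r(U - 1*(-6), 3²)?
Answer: -25819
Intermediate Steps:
r(A, n) = 11 + A + n
h(U) = 26 + U (h(U) = 11 + (U - 1*(-6)) + 3² = 11 + (U + 6) + 9 = 11 + (6 + U) + 9 = 26 + U)
h(70) - 25915 = (26 + 70) - 25915 = 96 - 25915 = -25819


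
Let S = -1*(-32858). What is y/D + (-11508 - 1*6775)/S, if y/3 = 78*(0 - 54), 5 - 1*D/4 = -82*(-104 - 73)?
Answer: -161469625/476736722 ≈ -0.33870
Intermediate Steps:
S = 32858
D = -58036 (D = 20 - (-328)*(-104 - 73) = 20 - (-328)*(-177) = 20 - 4*14514 = 20 - 58056 = -58036)
y = -12636 (y = 3*(78*(0 - 54)) = 3*(78*(-54)) = 3*(-4212) = -12636)
y/D + (-11508 - 1*6775)/S = -12636/(-58036) + (-11508 - 1*6775)/32858 = -12636*(-1/58036) + (-11508 - 6775)*(1/32858) = 3159/14509 - 18283*1/32858 = 3159/14509 - 18283/32858 = -161469625/476736722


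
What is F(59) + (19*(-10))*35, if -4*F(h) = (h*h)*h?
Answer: -231979/4 ≈ -57995.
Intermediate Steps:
F(h) = -h**3/4 (F(h) = -h*h*h/4 = -h**2*h/4 = -h**3/4)
F(59) + (19*(-10))*35 = -1/4*59**3 + (19*(-10))*35 = -1/4*205379 - 190*35 = -205379/4 - 6650 = -231979/4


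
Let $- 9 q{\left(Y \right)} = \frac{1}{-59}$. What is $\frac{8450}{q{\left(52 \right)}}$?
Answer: $4486950$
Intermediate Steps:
$q{\left(Y \right)} = \frac{1}{531}$ ($q{\left(Y \right)} = - \frac{1}{9 \left(-59\right)} = \left(- \frac{1}{9}\right) \left(- \frac{1}{59}\right) = \frac{1}{531}$)
$\frac{8450}{q{\left(52 \right)}} = 8450 \frac{1}{\frac{1}{531}} = 8450 \cdot 531 = 4486950$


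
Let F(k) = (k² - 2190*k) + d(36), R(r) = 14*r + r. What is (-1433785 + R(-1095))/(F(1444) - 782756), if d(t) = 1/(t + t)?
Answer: 104415120/133918559 ≈ 0.77969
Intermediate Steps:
R(r) = 15*r
d(t) = 1/(2*t)
F(k) = 1/72 + k² - 2190*k (F(k) = (k² - 2190*k) + (½)/36 = (k² - 2190*k) + (½)*(1/36) = (k² - 2190*k) + 1/72 = 1/72 + k² - 2190*k)
(-1433785 + R(-1095))/(F(1444) - 782756) = (-1433785 + 15*(-1095))/((1/72 + 1444² - 2190*1444) - 782756) = (-1433785 - 16425)/((1/72 + 2085136 - 3162360) - 782756) = -1450210/(-77560127/72 - 782756) = -1450210/(-133918559/72) = -1450210*(-72/133918559) = 104415120/133918559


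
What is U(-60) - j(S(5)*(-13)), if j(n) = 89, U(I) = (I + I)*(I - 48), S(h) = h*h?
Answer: 12871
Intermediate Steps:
S(h) = h²
U(I) = 2*I*(-48 + I) (U(I) = (2*I)*(-48 + I) = 2*I*(-48 + I))
U(-60) - j(S(5)*(-13)) = 2*(-60)*(-48 - 60) - 1*89 = 2*(-60)*(-108) - 89 = 12960 - 89 = 12871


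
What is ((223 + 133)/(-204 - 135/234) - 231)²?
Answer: 1532507823025/28291761 ≈ 54168.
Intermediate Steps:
((223 + 133)/(-204 - 135/234) - 231)² = (356/(-204 - 135*1/234) - 231)² = (356/(-204 - 15/26) - 231)² = (356/(-5319/26) - 231)² = (356*(-26/5319) - 231)² = (-9256/5319 - 231)² = (-1237945/5319)² = 1532507823025/28291761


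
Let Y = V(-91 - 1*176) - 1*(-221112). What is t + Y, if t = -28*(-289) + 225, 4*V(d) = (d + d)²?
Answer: 300718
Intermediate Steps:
V(d) = d² (V(d) = (d + d)²/4 = (2*d)²/4 = (4*d²)/4 = d²)
t = 8317 (t = 8092 + 225 = 8317)
Y = 292401 (Y = (-91 - 1*176)² - 1*(-221112) = (-91 - 176)² + 221112 = (-267)² + 221112 = 71289 + 221112 = 292401)
t + Y = 8317 + 292401 = 300718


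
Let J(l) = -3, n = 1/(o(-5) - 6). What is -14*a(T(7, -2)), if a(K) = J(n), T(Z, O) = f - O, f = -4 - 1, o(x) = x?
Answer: 42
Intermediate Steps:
f = -5
n = -1/11 (n = 1/(-5 - 6) = 1/(-11) = -1/11 ≈ -0.090909)
T(Z, O) = -5 - O
a(K) = -3
-14*a(T(7, -2)) = -14*(-3) = 42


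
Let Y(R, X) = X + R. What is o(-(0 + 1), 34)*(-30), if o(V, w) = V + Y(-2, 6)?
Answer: -90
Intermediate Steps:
Y(R, X) = R + X
o(V, w) = 4 + V (o(V, w) = V + (-2 + 6) = V + 4 = 4 + V)
o(-(0 + 1), 34)*(-30) = (4 - (0 + 1))*(-30) = (4 - 1*1)*(-30) = (4 - 1)*(-30) = 3*(-30) = -90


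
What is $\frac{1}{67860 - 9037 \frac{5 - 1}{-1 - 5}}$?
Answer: $\frac{3}{221654} \approx 1.3535 \cdot 10^{-5}$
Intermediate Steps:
$\frac{1}{67860 - 9037 \frac{5 - 1}{-1 - 5}} = \frac{1}{67860 - 9037 \frac{4}{-6}} = \frac{1}{67860 - 9037 \cdot 4 \left(- \frac{1}{6}\right)} = \frac{1}{67860 - - \frac{18074}{3}} = \frac{1}{67860 + \frac{18074}{3}} = \frac{1}{\frac{221654}{3}} = \frac{3}{221654}$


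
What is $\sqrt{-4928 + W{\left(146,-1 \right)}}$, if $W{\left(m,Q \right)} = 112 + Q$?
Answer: $i \sqrt{4817} \approx 69.405 i$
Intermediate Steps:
$\sqrt{-4928 + W{\left(146,-1 \right)}} = \sqrt{-4928 + \left(112 - 1\right)} = \sqrt{-4928 + 111} = \sqrt{-4817} = i \sqrt{4817}$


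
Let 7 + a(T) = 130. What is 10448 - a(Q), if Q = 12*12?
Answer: 10325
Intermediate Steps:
Q = 144
a(T) = 123 (a(T) = -7 + 130 = 123)
10448 - a(Q) = 10448 - 1*123 = 10448 - 123 = 10325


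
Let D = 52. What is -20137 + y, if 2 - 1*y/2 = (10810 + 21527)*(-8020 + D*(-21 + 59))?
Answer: 390869523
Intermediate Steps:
y = 390889660 (y = 4 - 2*(10810 + 21527)*(-8020 + 52*(-21 + 59)) = 4 - 64674*(-8020 + 52*38) = 4 - 64674*(-8020 + 1976) = 4 - 64674*(-6044) = 4 - 2*(-195444828) = 4 + 390889656 = 390889660)
-20137 + y = -20137 + 390889660 = 390869523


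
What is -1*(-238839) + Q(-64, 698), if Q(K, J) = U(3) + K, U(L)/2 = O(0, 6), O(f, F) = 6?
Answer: 238787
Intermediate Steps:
U(L) = 12 (U(L) = 2*6 = 12)
Q(K, J) = 12 + K
-1*(-238839) + Q(-64, 698) = -1*(-238839) + (12 - 64) = 238839 - 52 = 238787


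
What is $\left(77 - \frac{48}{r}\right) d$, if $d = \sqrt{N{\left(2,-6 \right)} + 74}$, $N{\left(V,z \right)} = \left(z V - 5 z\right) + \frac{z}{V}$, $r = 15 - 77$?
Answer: $\frac{2411 \sqrt{89}}{31} \approx 733.72$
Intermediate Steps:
$r = -62$ ($r = 15 - 77 = -62$)
$N{\left(V,z \right)} = - 5 z + V z + \frac{z}{V}$ ($N{\left(V,z \right)} = \left(V z - 5 z\right) + \frac{z}{V} = \left(- 5 z + V z\right) + \frac{z}{V} = - 5 z + V z + \frac{z}{V}$)
$d = \sqrt{89}$ ($d = \sqrt{- \frac{6 \left(1 + 2 \left(-5 + 2\right)\right)}{2} + 74} = \sqrt{\left(-6\right) \frac{1}{2} \left(1 + 2 \left(-3\right)\right) + 74} = \sqrt{\left(-6\right) \frac{1}{2} \left(1 - 6\right) + 74} = \sqrt{\left(-6\right) \frac{1}{2} \left(-5\right) + 74} = \sqrt{15 + 74} = \sqrt{89} \approx 9.434$)
$\left(77 - \frac{48}{r}\right) d = \left(77 - \frac{48}{-62}\right) \sqrt{89} = \left(77 - - \frac{24}{31}\right) \sqrt{89} = \left(77 + \frac{24}{31}\right) \sqrt{89} = \frac{2411 \sqrt{89}}{31}$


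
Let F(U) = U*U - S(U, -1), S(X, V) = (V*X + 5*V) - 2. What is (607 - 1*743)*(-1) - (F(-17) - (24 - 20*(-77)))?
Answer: 1421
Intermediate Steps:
S(X, V) = -2 + 5*V + V*X (S(X, V) = (5*V + V*X) - 2 = -2 + 5*V + V*X)
F(U) = 7 + U + U² (F(U) = U*U - (-2 + 5*(-1) - U) = U² - (-2 - 5 - U) = U² - (-7 - U) = U² + (7 + U) = 7 + U + U²)
(607 - 1*743)*(-1) - (F(-17) - (24 - 20*(-77))) = (607 - 1*743)*(-1) - ((7 - 17 + (-17)²) - (24 - 20*(-77))) = (607 - 743)*(-1) - ((7 - 17 + 289) - (24 + 1540)) = -136*(-1) - (279 - 1*1564) = 136 - (279 - 1564) = 136 - 1*(-1285) = 136 + 1285 = 1421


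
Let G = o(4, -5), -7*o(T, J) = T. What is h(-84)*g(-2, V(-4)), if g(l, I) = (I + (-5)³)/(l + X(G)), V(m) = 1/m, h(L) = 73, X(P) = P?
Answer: 85337/24 ≈ 3555.7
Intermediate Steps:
o(T, J) = -T/7
G = -4/7 (G = -⅐*4 = -4/7 ≈ -0.57143)
g(l, I) = (-125 + I)/(-4/7 + l) (g(l, I) = (I + (-5)³)/(l - 4/7) = (I - 125)/(-4/7 + l) = (-125 + I)/(-4/7 + l))
h(-84)*g(-2, V(-4)) = 73*(7*(-125 + 1/(-4))/(-4 + 7*(-2))) = 73*(7*(-125 - ¼)/(-4 - 14)) = 73*(7*(-501/4)/(-18)) = 73*(7*(-1/18)*(-501/4)) = 73*(1169/24) = 85337/24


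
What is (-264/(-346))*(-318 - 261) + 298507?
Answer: 51565283/173 ≈ 2.9807e+5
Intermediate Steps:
(-264/(-346))*(-318 - 261) + 298507 = -264*(-1/346)*(-579) + 298507 = (132/173)*(-579) + 298507 = -76428/173 + 298507 = 51565283/173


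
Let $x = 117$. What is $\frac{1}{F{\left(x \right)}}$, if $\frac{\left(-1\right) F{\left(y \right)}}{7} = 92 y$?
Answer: $- \frac{1}{75348} \approx -1.3272 \cdot 10^{-5}$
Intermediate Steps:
$F{\left(y \right)} = - 644 y$ ($F{\left(y \right)} = - 7 \cdot 92 y = - 644 y$)
$\frac{1}{F{\left(x \right)}} = \frac{1}{\left(-644\right) 117} = \frac{1}{-75348} = - \frac{1}{75348}$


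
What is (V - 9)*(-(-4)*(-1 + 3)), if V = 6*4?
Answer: 120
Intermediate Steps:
V = 24
(V - 9)*(-(-4)*(-1 + 3)) = (24 - 9)*(-(-4)*(-1 + 3)) = 15*(-(-4)*2) = 15*(-1*(-8)) = 15*8 = 120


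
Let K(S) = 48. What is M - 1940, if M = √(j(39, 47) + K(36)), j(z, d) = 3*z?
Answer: -1940 + √165 ≈ -1927.2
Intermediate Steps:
M = √165 (M = √(3*39 + 48) = √(117 + 48) = √165 ≈ 12.845)
M - 1940 = √165 - 1940 = -1940 + √165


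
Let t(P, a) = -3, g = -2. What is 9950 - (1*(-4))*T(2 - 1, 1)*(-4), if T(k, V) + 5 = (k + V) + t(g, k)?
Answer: 10046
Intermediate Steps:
T(k, V) = -8 + V + k (T(k, V) = -5 + ((k + V) - 3) = -5 + ((V + k) - 3) = -5 + (-3 + V + k) = -8 + V + k)
9950 - (1*(-4))*T(2 - 1, 1)*(-4) = 9950 - (1*(-4))*(-8 + 1 + (2 - 1))*(-4) = 9950 - (-4*(-8 + 1 + 1))*(-4) = 9950 - (-4*(-6))*(-4) = 9950 - 24*(-4) = 9950 - 1*(-96) = 9950 + 96 = 10046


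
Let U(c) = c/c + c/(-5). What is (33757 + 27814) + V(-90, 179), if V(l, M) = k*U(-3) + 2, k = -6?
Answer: 307817/5 ≈ 61563.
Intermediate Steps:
U(c) = 1 - c/5 (U(c) = 1 + c*(-1/5) = 1 - c/5)
V(l, M) = -38/5 (V(l, M) = -6*(1 - 1/5*(-3)) + 2 = -6*(1 + 3/5) + 2 = -6*8/5 + 2 = -48/5 + 2 = -38/5)
(33757 + 27814) + V(-90, 179) = (33757 + 27814) - 38/5 = 61571 - 38/5 = 307817/5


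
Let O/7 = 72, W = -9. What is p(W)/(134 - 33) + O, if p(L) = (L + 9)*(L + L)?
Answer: 504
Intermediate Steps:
O = 504 (O = 7*72 = 504)
p(L) = 2*L*(9 + L) (p(L) = (9 + L)*(2*L) = 2*L*(9 + L))
p(W)/(134 - 33) + O = (2*(-9)*(9 - 9))/(134 - 33) + 504 = (2*(-9)*0)/101 + 504 = (1/101)*0 + 504 = 0 + 504 = 504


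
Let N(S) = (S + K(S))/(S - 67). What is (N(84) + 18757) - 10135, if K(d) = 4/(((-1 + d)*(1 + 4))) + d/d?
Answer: 60863489/7055 ≈ 8627.0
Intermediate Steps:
K(d) = 1 + 4/(-5 + 5*d) (K(d) = 4/(((-1 + d)*5)) + 1 = 4/(-5 + 5*d) + 1 = 1 + 4/(-5 + 5*d))
N(S) = (S + (-⅕ + S)/(-1 + S))/(-67 + S) (N(S) = (S + (-⅕ + S)/(-1 + S))/(S - 67) = (S + (-⅕ + S)/(-1 + S))/(-67 + S))
(N(84) + 18757) - 10135 = ((-⅕ + 84²)/(67 + 84² - 68*84) + 18757) - 10135 = ((-⅕ + 7056)/(67 + 7056 - 5712) + 18757) - 10135 = ((35279/5)/1411 + 18757) - 10135 = ((1/1411)*(35279/5) + 18757) - 10135 = (35279/7055 + 18757) - 10135 = 132365914/7055 - 10135 = 60863489/7055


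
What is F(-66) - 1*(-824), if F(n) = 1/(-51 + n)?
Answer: 96407/117 ≈ 823.99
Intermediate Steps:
F(-66) - 1*(-824) = 1/(-51 - 66) - 1*(-824) = 1/(-117) + 824 = -1/117 + 824 = 96407/117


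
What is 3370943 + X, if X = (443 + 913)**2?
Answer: 5209679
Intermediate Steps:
X = 1838736 (X = 1356**2 = 1838736)
3370943 + X = 3370943 + 1838736 = 5209679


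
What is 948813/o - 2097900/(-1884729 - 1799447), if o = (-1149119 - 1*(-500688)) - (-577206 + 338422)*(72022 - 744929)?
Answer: 84271807660356753/147993417634233836 ≈ 0.56943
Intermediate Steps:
o = -160680073519 (o = (-1149119 + 500688) - (-238784)*(-672907) = -648431 - 1*160679425088 = -648431 - 160679425088 = -160680073519)
948813/o - 2097900/(-1884729 - 1799447) = 948813/(-160680073519) - 2097900/(-1884729 - 1799447) = 948813*(-1/160680073519) - 2097900/(-3684176) = -948813/160680073519 - 2097900*(-1/3684176) = -948813/160680073519 + 524475/921044 = 84271807660356753/147993417634233836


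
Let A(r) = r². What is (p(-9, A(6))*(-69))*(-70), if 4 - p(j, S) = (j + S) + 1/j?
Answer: -331660/3 ≈ -1.1055e+5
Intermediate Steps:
p(j, S) = 4 - S - j - 1/j (p(j, S) = 4 - ((j + S) + 1/j) = 4 - ((S + j) + 1/j) = 4 - (S + j + 1/j) = 4 + (-S - j - 1/j) = 4 - S - j - 1/j)
(p(-9, A(6))*(-69))*(-70) = ((4 - 1*6² - 1*(-9) - 1/(-9))*(-69))*(-70) = ((4 - 1*36 + 9 - 1*(-⅑))*(-69))*(-70) = ((4 - 36 + 9 + ⅑)*(-69))*(-70) = -206/9*(-69)*(-70) = (4738/3)*(-70) = -331660/3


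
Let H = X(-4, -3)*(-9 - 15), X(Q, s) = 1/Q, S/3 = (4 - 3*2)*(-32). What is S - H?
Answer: 186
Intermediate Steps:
S = 192 (S = 3*((4 - 3*2)*(-32)) = 3*((4 - 6)*(-32)) = 3*(-2*(-32)) = 3*64 = 192)
H = 6 (H = (-9 - 15)/(-4) = -¼*(-24) = 6)
S - H = 192 - 1*6 = 192 - 6 = 186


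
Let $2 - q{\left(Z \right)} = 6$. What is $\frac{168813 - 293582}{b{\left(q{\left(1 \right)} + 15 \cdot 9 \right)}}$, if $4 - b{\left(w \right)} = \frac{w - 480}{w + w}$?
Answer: $- \frac{32689478}{1397} \approx -23400.0$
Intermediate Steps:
$q{\left(Z \right)} = -4$ ($q{\left(Z \right)} = 2 - 6 = -4$)
$b{\left(w \right)} = 4 - \frac{-480 + w}{2 w}$ ($b{\left(w \right)} = 4 - \frac{w - 480}{w + w} = 4 - \frac{w - 480}{2 w} = 4 - \left(-480 + w\right) \frac{1}{2 w} = 4 - \frac{-480 + w}{2 w}$)
$\frac{168813 - 293582}{b{\left(q{\left(1 \right)} + 15 \cdot 9 \right)}} = \frac{168813 - 293582}{\frac{7}{2} + \frac{240}{-4 + 15 \cdot 9}} = - \frac{124769}{\frac{7}{2} + \frac{240}{-4 + 135}} = - \frac{124769}{\frac{7}{2} + \frac{240}{131}} = - \frac{124769}{\frac{1397}{262}} = \left(-124769\right) \frac{262}{1397} = - \frac{32689478}{1397}$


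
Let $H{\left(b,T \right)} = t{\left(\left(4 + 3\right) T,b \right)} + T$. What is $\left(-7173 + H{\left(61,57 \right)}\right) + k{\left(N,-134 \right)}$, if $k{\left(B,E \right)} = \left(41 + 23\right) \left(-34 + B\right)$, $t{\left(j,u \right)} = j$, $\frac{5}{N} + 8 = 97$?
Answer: $- \frac{791157}{89} \approx -8889.4$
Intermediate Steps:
$N = \frac{5}{89}$ ($N = \frac{5}{-8 + 97} = \frac{5}{89} \approx 0.05618$)
$k{\left(B,E \right)} = -2176 + 64 B$ ($k{\left(B,E \right)} = 64 \left(-34 + B\right) = -2176 + 64 B$)
$H{\left(b,T \right)} = 8 T$ ($H{\left(b,T \right)} = \left(4 + 3\right) T + T = 7 T + T = 8 T$)
$\left(-7173 + H{\left(61,57 \right)}\right) + k{\left(N,-134 \right)} = \left(-7173 + 8 \cdot 57\right) + \left(-2176 + 64 \cdot \frac{5}{89}\right) = \left(-7173 + 456\right) + \left(-2176 + \frac{320}{89}\right) = -6717 - \frac{193344}{89} = - \frac{791157}{89}$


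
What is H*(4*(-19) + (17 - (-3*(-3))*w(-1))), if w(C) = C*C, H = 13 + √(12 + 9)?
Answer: -884 - 68*√21 ≈ -1195.6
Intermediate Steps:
H = 13 + √21 ≈ 17.583
w(C) = C²
H*(4*(-19) + (17 - (-3*(-3))*w(-1))) = (13 + √21)*(4*(-19) + (17 - (-3*(-3))*(-1)²)) = (13 + √21)*(-76 + (17 - 9)) = (13 + √21)*(-76 + 8) = (13 + √21)*(-68) = -884 - 68*√21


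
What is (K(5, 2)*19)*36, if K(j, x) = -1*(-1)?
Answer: 684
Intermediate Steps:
K(j, x) = 1
(K(5, 2)*19)*36 = (1*19)*36 = 19*36 = 684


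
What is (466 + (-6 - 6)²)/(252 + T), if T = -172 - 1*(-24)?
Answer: 305/52 ≈ 5.8654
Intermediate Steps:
T = -148 (T = -172 + 24 = -148)
(466 + (-6 - 6)²)/(252 + T) = (466 + (-6 - 6)²)/(252 - 148) = (466 + (-12)²)/104 = (466 + 144)*(1/104) = 610*(1/104) = 305/52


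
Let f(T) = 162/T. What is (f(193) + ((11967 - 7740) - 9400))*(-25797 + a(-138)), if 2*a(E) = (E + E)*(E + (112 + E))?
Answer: 3159388455/193 ≈ 1.6370e+7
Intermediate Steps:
a(E) = E*(112 + 2*E) (a(E) = ((E + E)*(E + (112 + E)))/2 = ((2*E)*(112 + 2*E))/2 = (2*E*(112 + 2*E))/2 = E*(112 + 2*E))
(f(193) + ((11967 - 7740) - 9400))*(-25797 + a(-138)) = (162/193 + ((11967 - 7740) - 9400))*(-25797 + 2*(-138)*(56 - 138)) = (162*(1/193) + (4227 - 9400))*(-25797 + 2*(-138)*(-82)) = (162/193 - 5173)*(-25797 + 22632) = -998227/193*(-3165) = 3159388455/193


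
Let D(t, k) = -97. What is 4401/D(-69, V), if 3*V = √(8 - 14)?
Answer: -4401/97 ≈ -45.371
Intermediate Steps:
V = I*√6/3 (V = √(8 - 14)/3 = √(-6)/3 = (I*√6)/3 = I*√6/3 ≈ 0.8165*I)
4401/D(-69, V) = 4401/(-97) = 4401*(-1/97) = -4401/97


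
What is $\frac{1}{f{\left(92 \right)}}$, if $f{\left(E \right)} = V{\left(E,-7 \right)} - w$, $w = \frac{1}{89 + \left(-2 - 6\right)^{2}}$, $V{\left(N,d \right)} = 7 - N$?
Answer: $- \frac{153}{13006} \approx -0.011764$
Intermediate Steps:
$w = \frac{1}{153}$ ($w = \frac{1}{89 + \left(-8\right)^{2}} = \frac{1}{89 + 64} = \frac{1}{153} \approx 0.0065359$)
$f{\left(E \right)} = \frac{1070}{153} - E$ ($f{\left(E \right)} = \left(7 - E\right) - \frac{1}{153} = \frac{1070}{153} - E$)
$\frac{1}{f{\left(92 \right)}} = \frac{1}{\frac{1070}{153} - 92} = \frac{1}{- \frac{13006}{153}} = - \frac{153}{13006}$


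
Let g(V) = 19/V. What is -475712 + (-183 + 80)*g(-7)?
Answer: -3328027/7 ≈ -4.7543e+5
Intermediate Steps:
-475712 + (-183 + 80)*g(-7) = -475712 + (-183 + 80)*(19/(-7)) = -475712 - 1957*(-1)/7 = -475712 - 103*(-19/7) = -475712 + 1957/7 = -3328027/7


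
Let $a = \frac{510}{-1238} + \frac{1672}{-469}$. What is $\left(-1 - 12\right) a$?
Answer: $\frac{15009319}{290311} \approx 51.701$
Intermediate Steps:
$a = - \frac{1154563}{290311}$ ($a = 510 \left(- \frac{1}{1238}\right) + 1672 \left(- \frac{1}{469}\right) = - \frac{255}{619} - \frac{1672}{469} = - \frac{1154563}{290311} \approx -3.977$)
$\left(-1 - 12\right) a = \left(-1 - 12\right) \left(- \frac{1154563}{290311}\right) = \left(-13\right) \left(- \frac{1154563}{290311}\right) = \frac{15009319}{290311}$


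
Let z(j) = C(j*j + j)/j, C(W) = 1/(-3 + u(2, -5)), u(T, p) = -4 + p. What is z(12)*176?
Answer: -11/9 ≈ -1.2222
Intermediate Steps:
C(W) = -1/12 (C(W) = 1/(-3 + (-4 - 5)) = 1/(-3 - 9) = 1/(-12) = -1/12)
z(j) = -1/(12*j)
z(12)*176 = -1/12/12*176 = -1/12*1/12*176 = -1/144*176 = -11/9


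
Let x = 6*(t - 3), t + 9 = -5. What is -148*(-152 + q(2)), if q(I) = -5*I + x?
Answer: 39072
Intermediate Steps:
t = -14 (t = -9 - 5 = -14)
x = -102 (x = 6*(-14 - 3) = 6*(-17) = -102)
q(I) = -102 - 5*I (q(I) = -5*I - 102 = -102 - 5*I)
-148*(-152 + q(2)) = -148*(-152 + (-102 - 5*2)) = -148*(-152 + (-102 - 10)) = -148*(-152 - 112) = -148*(-264) = 39072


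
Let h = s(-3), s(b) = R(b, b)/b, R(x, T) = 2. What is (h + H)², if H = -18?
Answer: 3136/9 ≈ 348.44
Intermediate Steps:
s(b) = 2/b
h = -⅔ (h = 2/(-3) = 2*(-⅓) = -⅔ ≈ -0.66667)
(h + H)² = (-⅔ - 18)² = (-56/3)² = 3136/9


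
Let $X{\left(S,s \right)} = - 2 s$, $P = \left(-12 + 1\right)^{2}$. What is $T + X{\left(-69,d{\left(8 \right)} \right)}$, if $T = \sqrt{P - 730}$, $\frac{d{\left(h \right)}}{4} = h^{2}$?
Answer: $-512 + i \sqrt{609} \approx -512.0 + 24.678 i$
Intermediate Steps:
$d{\left(h \right)} = 4 h^{2}$
$P = 121$ ($P = \left(-11\right)^{2} = 121$)
$T = i \sqrt{609}$ ($T = \sqrt{121 - 730} = \sqrt{-609} = i \sqrt{609} \approx 24.678 i$)
$T + X{\left(-69,d{\left(8 \right)} \right)} = i \sqrt{609} - 2 \cdot 4 \cdot 8^{2} = i \sqrt{609} - 2 \cdot 4 \cdot 64 = i \sqrt{609} - 512 = -512 + i \sqrt{609}$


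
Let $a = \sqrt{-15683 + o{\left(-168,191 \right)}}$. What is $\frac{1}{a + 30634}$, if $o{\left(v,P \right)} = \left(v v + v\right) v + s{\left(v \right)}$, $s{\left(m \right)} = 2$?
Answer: $\frac{30634}{943171045} - \frac{i \sqrt{4729089}}{943171045} \approx 3.248 \cdot 10^{-5} - 2.3057 \cdot 10^{-6} i$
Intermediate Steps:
$o{\left(v,P \right)} = 2 + v \left(v + v^{2}\right)$ ($o{\left(v,P \right)} = \left(v v + v\right) v + 2 = \left(v^{2} + v\right) v + 2 = \left(v + v^{2}\right) v + 2 = v \left(v + v^{2}\right) + 2 = 2 + v \left(v + v^{2}\right)$)
$a = i \sqrt{4729089}$ ($a = \sqrt{-15683 + \left(2 + \left(-168\right)^{2} + \left(-168\right)^{3}\right)} = \sqrt{-15683 + \left(2 + 28224 - 4741632\right)} = \sqrt{-15683 - 4713406} = \sqrt{-4729089} = i \sqrt{4729089} \approx 2174.6 i$)
$\frac{1}{a + 30634} = \frac{1}{i \sqrt{4729089} + 30634} = \frac{1}{30634 + i \sqrt{4729089}}$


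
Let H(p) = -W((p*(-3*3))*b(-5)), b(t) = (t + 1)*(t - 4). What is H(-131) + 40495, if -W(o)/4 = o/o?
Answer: 40499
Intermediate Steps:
b(t) = (1 + t)*(-4 + t)
W(o) = -4 (W(o) = -4*o/o = -4*1 = -4)
H(p) = 4 (H(p) = -1*(-4) = 4)
H(-131) + 40495 = 4 + 40495 = 40499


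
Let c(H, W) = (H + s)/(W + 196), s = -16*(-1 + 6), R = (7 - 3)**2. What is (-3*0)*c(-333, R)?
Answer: 0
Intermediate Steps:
R = 16 (R = 4**2 = 16)
s = -80 (s = -16*5 = -80)
c(H, W) = (-80 + H)/(196 + W) (c(H, W) = (H - 80)/(W + 196) = (-80 + H)/(196 + W))
(-3*0)*c(-333, R) = (-3*0)*((-80 - 333)/(196 + 16)) = 0*(-413/212) = 0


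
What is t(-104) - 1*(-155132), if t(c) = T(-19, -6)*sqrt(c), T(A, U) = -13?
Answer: 155132 - 26*I*sqrt(26) ≈ 1.5513e+5 - 132.57*I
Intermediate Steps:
t(c) = -13*sqrt(c)
t(-104) - 1*(-155132) = -26*I*sqrt(26) - 1*(-155132) = -26*I*sqrt(26) + 155132 = 155132 - 26*I*sqrt(26)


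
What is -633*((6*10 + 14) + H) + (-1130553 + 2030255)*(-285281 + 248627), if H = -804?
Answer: -32977215018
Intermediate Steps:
-633*((6*10 + 14) + H) + (-1130553 + 2030255)*(-285281 + 248627) = -633*((6*10 + 14) - 804) + (-1130553 + 2030255)*(-285281 + 248627) = -633*((60 + 14) - 804) + 899702*(-36654) = -633*(74 - 804) - 32977677108 = -633*(-730) - 32977677108 = 462090 - 32977677108 = -32977215018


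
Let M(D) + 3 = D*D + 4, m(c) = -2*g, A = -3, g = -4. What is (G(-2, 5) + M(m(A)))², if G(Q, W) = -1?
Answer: 4096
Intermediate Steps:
m(c) = 8 (m(c) = -2*(-4) = 8)
M(D) = 1 + D² (M(D) = -3 + (D*D + 4) = -3 + (D² + 4) = -3 + (4 + D²) = 1 + D²)
(G(-2, 5) + M(m(A)))² = (-1 + (1 + 8²))² = (-1 + (1 + 64))² = (-1 + 65)² = 64² = 4096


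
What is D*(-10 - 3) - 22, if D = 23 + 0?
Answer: -321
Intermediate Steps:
D = 23
D*(-10 - 3) - 22 = 23*(-10 - 3) - 22 = 23*(-13) - 22 = -299 - 22 = -321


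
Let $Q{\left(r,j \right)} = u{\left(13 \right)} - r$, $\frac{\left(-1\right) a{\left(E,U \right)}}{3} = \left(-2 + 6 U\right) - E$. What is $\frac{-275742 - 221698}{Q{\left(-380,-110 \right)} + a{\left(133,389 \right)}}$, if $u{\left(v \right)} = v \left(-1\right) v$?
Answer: $\frac{248720}{3193} \approx 77.895$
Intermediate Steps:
$a{\left(E,U \right)} = 6 - 18 U + 3 E$ ($a{\left(E,U \right)} = - 3 \left(\left(-2 + 6 U\right) - E\right) = - 3 \left(-2 - E + 6 U\right) = 6 - 18 U + 3 E$)
$u{\left(v \right)} = - v^{2}$ ($u{\left(v \right)} = - v v = - v^{2}$)
$Q{\left(r,j \right)} = -169 - r$ ($Q{\left(r,j \right)} = - 13^{2} - r = \left(-1\right) 169 - r = -169 - r$)
$\frac{-275742 - 221698}{Q{\left(-380,-110 \right)} + a{\left(133,389 \right)}} = \frac{-275742 - 221698}{\left(-169 - -380\right) + \left(6 - 7002 + 3 \cdot 133\right)} = - \frac{497440}{\left(-169 + 380\right) + \left(6 - 7002 + 399\right)} = - \frac{497440}{211 - 6597} = - \frac{497440}{-6386} = \left(-497440\right) \left(- \frac{1}{6386}\right) = \frac{248720}{3193}$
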